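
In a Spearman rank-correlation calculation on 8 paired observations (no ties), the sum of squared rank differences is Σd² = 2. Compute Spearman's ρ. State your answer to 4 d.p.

ρ = 1 − 6Σd² / [n(n²−1)] = 1 − 6×2 / (8×63)
  = 1 − 12/504 = 1 − 0.02381 ≈ 0.9762

0.9762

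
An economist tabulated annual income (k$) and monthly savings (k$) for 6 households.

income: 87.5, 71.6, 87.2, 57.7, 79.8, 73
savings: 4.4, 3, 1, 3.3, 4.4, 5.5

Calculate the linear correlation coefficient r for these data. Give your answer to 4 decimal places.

-0.1648

n = 6, Σx = 456.8, Σy = 21.6, Σx² = 35412.98, Σy² = 89.86, Σxy = 1630.03
nΣxy − ΣxΣy = 9780.18 − 9866.88 = -86.7
nΣx² − (Σx)² = 212477.88 − 208666.24 = 3811.64; nΣy² − (Σy)² = 539.16 − 466.56 = 72.6
r = -86.7 / √(3811.64 × 72.6) = -86.7 / 526.0466 ≈ -0.1648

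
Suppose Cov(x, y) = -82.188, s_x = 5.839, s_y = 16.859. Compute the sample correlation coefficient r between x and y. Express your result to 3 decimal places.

-0.835

r = Cov(x,y) / (s_x · s_y) = -82.188 / (5.839 × 16.859)
  = -82.188 / 98.4397 ≈ -0.835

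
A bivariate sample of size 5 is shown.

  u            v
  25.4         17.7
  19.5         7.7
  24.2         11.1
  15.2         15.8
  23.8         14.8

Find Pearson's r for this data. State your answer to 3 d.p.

n = 5, Σu = 108.1, Σv = 67.1, Σu² = 2408.53, Σv² = 964.47, Σuv = 1460.75
nΣuv − ΣuΣv = 7303.75 − 7253.51 = 50.24
nΣu² − (Σu)² = 12042.65 − 11685.61 = 357.04; nΣv² − (Σv)² = 4822.35 − 4502.41 = 319.94
r = 50.24 / √(357.04 × 319.94) = 50.24 / 337.9813 ≈ 0.149

0.149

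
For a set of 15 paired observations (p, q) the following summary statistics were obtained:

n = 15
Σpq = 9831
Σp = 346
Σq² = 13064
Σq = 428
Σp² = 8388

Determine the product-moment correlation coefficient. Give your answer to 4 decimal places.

r = (nΣpq − ΣpΣq) / √[(nΣp² − (Σp)²)(nΣq² − (Σq)²)]
Numerator: 15×9831 − 346×428 = -623
Denominator: √[(125820 − 119716)(195960 − 183184)] = √[6104 × 12776] = 8830.8949
r = -623 / 8830.8949 ≈ -0.0705

-0.0705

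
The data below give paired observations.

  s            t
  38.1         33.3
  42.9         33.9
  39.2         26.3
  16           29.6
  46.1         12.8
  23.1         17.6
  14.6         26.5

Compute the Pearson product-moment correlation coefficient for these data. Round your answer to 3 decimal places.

-0.074

n = 7, Σs = 220, Σt = 180, Σs² = 7956.64, Σt² = 5001.8, Σst = 5611.14
nΣst − ΣsΣt = 39277.98 − 39600 = -322.02
nΣs² − (Σs)² = 55696.48 − 48400 = 7296.48; nΣt² − (Σt)² = 35012.6 − 32400 = 2612.6
r = -322.02 / √(7296.48 × 2612.6) = -322.02 / 4366.0948 ≈ -0.074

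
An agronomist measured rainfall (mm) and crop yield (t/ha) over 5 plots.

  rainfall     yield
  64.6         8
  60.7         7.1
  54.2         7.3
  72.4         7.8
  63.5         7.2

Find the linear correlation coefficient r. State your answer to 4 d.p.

0.5893

n = 5, Σx = 315.4, Σy = 37.4, Σx² = 20069.3, Σy² = 280.38, Σxy = 2365.35
nΣxy − ΣxΣy = 11826.75 − 11795.96 = 30.79
nΣx² − (Σx)² = 100346.5 − 99477.16 = 869.34; nΣy² − (Σy)² = 1401.9 − 1398.76 = 3.14
r = 30.79 / √(869.34 × 3.14) = 30.79 / 52.2468 ≈ 0.5893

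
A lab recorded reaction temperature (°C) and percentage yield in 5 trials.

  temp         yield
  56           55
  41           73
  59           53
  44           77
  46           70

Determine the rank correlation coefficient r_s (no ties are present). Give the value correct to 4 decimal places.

Rank temp: 4, 1, 5, 2, 3
Rank yield: 2, 4, 1, 5, 3
d = rank(temp) − rank(yield): 2, -3, 4, -3, 0; Σd² = 38
ρ = 1 − 6Σd² / [n(n²−1)] = 1 − 6×38 / (5×24) = 1 − 228/120 ≈ -0.9000

-0.9000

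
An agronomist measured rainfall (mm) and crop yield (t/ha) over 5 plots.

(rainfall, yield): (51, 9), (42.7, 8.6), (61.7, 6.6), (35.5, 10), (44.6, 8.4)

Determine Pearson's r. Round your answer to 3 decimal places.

-0.889

n = 5, Σx = 235.5, Σy = 42.6, Σx² = 11480.59, Σy² = 369.08, Σxy = 1963.08
nΣxy − ΣxΣy = 9815.4 − 10032.3 = -216.9
nΣx² − (Σx)² = 57402.95 − 55460.25 = 1942.7; nΣy² − (Σy)² = 1845.4 − 1814.76 = 30.64
r = -216.9 / √(1942.7 × 30.64) = -216.9 / 243.9761 ≈ -0.889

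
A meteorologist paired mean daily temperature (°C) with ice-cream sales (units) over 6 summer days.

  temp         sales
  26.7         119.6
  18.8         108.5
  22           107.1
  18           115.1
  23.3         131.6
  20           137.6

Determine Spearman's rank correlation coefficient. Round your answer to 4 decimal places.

Rank temp: 6, 2, 4, 1, 5, 3
Rank sales: 4, 2, 1, 3, 5, 6
d = rank(temp) − rank(sales): 2, 0, 3, -2, 0, -3; Σd² = 26
ρ = 1 − 6Σd² / [n(n²−1)] = 1 − 6×26 / (6×35) = 1 − 156/210 ≈ 0.2571

0.2571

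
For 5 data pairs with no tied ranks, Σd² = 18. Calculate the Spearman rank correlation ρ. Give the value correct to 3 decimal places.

0.100

ρ = 1 − 6Σd² / [n(n²−1)] = 1 − 6×18 / (5×24)
  = 1 − 108/120 = 1 − 0.9000 ≈ 0.100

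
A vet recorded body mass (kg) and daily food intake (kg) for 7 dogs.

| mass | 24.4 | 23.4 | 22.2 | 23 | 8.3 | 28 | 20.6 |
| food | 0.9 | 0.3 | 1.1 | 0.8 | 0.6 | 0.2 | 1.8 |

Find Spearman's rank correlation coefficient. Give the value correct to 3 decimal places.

-0.500

Rank mass: 6, 5, 3, 4, 1, 7, 2
Rank food: 5, 2, 6, 4, 3, 1, 7
d = rank(mass) − rank(food): 1, 3, -3, 0, -2, 6, -5; Σd² = 84
ρ = 1 − 6Σd² / [n(n²−1)] = 1 − 6×84 / (7×48) = 1 − 504/336 ≈ -0.500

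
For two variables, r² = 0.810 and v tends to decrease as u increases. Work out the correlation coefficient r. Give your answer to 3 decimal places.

-0.900

|r| = √0.810 = 0.900
The association is negative, so r = −0.900.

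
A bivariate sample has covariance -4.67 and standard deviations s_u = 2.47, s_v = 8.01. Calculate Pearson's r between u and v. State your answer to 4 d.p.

r = Cov(u,v) / (s_u · s_v) = -4.67 / (2.47 × 8.01)
  = -4.67 / 19.7847 ≈ -0.2360

-0.2360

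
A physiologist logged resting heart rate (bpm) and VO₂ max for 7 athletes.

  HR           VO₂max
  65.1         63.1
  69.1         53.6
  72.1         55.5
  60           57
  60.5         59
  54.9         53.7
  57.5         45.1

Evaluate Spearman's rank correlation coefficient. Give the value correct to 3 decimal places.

0.250

Rank HR: 5, 6, 7, 3, 4, 1, 2
Rank VO₂max: 7, 2, 4, 5, 6, 3, 1
d = rank(HR) − rank(VO₂max): -2, 4, 3, -2, -2, -2, 1; Σd² = 42
ρ = 1 − 6Σd² / [n(n²−1)] = 1 − 6×42 / (7×48) = 1 − 252/336 ≈ 0.250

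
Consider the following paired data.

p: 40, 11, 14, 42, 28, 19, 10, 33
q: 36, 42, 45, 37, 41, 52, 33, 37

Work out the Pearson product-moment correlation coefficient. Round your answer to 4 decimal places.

n = 8, Σp = 197, Σq = 323, Σp² = 6015, Σq² = 13297, Σpq = 7773
nΣpq − ΣpΣq = 62184 − 63631 = -1447
nΣp² − (Σp)² = 48120 − 38809 = 9311; nΣq² − (Σq)² = 106376 − 104329 = 2047
r = -1447 / √(9311 × 2047) = -1447 / 4365.7321 ≈ -0.3314

-0.3314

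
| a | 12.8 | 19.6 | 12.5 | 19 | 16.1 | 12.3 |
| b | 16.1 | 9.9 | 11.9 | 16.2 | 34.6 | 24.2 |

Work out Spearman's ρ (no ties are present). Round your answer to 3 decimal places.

Rank a: 3, 6, 2, 5, 4, 1
Rank b: 3, 1, 2, 4, 6, 5
d = rank(a) − rank(b): 0, 5, 0, 1, -2, -4; Σd² = 46
ρ = 1 − 6Σd² / [n(n²−1)] = 1 − 6×46 / (6×35) = 1 − 276/210 ≈ -0.314

-0.314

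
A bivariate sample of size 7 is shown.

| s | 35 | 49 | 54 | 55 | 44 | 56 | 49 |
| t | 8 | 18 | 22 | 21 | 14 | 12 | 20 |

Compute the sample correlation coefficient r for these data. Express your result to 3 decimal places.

n = 7, Σs = 342, Σt = 115, Σs² = 17040, Σt² = 2053, Σst = 5773
nΣst − ΣsΣt = 40411 − 39330 = 1081
nΣs² − (Σs)² = 119280 − 116964 = 2316; nΣt² − (Σt)² = 14371 − 13225 = 1146
r = 1081 / √(2316 × 1146) = 1081 / 1629.1519 ≈ 0.664

0.664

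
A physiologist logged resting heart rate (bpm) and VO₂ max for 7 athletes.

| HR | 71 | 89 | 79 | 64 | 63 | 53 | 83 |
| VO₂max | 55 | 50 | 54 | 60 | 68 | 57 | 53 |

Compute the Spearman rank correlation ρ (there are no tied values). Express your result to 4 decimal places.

Rank HR: 4, 7, 5, 3, 2, 1, 6
Rank VO₂max: 4, 1, 3, 6, 7, 5, 2
d = rank(HR) − rank(VO₂max): 0, 6, 2, -3, -5, -4, 4; Σd² = 106
ρ = 1 − 6Σd² / [n(n²−1)] = 1 − 6×106 / (7×48) = 1 − 636/336 ≈ -0.8929

-0.8929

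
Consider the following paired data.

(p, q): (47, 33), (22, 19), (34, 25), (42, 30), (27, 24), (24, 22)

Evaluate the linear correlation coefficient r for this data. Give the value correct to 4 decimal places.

n = 6, Σp = 196, Σq = 153, Σp² = 6918, Σq² = 4035, Σpq = 5255
nΣpq − ΣpΣq = 31530 − 29988 = 1542
nΣp² − (Σp)² = 41508 − 38416 = 3092; nΣq² − (Σq)² = 24210 − 23409 = 801
r = 1542 / √(3092 × 801) = 1542 / 1573.7509 ≈ 0.9798

0.9798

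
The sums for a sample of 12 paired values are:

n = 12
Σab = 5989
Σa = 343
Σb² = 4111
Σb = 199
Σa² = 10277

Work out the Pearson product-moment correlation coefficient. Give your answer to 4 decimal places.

r = (nΣab − ΣaΣb) / √[(nΣa² − (Σa)²)(nΣb² − (Σb)²)]
Numerator: 12×5989 − 343×199 = 3611
Denominator: √[(123324 − 117649)(49332 − 39601)] = √[5675 × 9731] = 7431.2465
r = 3611 / 7431.2465 ≈ 0.4859

0.4859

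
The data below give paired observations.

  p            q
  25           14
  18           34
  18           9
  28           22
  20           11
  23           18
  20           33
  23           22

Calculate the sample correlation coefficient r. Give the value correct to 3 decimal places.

-0.111

n = 8, Σp = 175, Σq = 163, Σp² = 3915, Σq² = 3935, Σpq = 3540
nΣpq − ΣpΣq = 28320 − 28525 = -205
nΣp² − (Σp)² = 31320 − 30625 = 695; nΣq² − (Σq)² = 31480 − 26569 = 4911
r = -205 / √(695 × 4911) = -205 / 1847.4699 ≈ -0.111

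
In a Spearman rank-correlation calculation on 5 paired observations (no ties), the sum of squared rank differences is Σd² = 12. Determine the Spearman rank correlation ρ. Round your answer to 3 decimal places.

ρ = 1 − 6Σd² / [n(n²−1)] = 1 − 6×12 / (5×24)
  = 1 − 72/120 = 1 − 0.6000 ≈ 0.400

0.400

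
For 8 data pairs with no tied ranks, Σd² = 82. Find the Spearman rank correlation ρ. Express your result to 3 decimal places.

0.024

ρ = 1 − 6Σd² / [n(n²−1)] = 1 − 6×82 / (8×63)
  = 1 − 492/504 = 1 − 0.9762 ≈ 0.024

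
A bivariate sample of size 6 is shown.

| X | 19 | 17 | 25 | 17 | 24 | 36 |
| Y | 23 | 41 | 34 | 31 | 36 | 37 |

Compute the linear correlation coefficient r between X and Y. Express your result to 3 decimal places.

n = 6, ΣX = 138, ΣY = 202, ΣX² = 3436, ΣY² = 6992, ΣXY = 4707
nΣXY − ΣXΣY = 28242 − 27876 = 366
nΣX² − (ΣX)² = 20616 − 19044 = 1572; nΣY² − (ΣY)² = 41952 − 40804 = 1148
r = 366 / √(1572 × 1148) = 366 / 1343.3749 ≈ 0.272

0.272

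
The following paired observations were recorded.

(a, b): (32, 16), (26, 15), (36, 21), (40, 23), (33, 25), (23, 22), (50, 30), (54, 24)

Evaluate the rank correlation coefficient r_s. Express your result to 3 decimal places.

Rank a: 3, 2, 5, 6, 4, 1, 7, 8
Rank b: 2, 1, 3, 5, 7, 4, 8, 6
d = rank(a) − rank(b): 1, 1, 2, 1, -3, -3, -1, 2; Σd² = 30
ρ = 1 − 6Σd² / [n(n²−1)] = 1 − 6×30 / (8×63) = 1 − 180/504 ≈ 0.643

0.643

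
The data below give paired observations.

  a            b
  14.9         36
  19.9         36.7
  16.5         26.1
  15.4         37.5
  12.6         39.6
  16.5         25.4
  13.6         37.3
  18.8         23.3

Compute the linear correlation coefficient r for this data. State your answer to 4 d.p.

n = 8, Σa = 128.2, Σb = 261.9, Σa² = 2096.84, Σb² = 8877.85, Σab = 4138.26
nΣab − ΣaΣb = 33106.08 − 33575.58 = -469.5
nΣa² − (Σa)² = 16774.72 − 16435.24 = 339.48; nΣb² − (Σb)² = 71022.8 − 68591.61 = 2431.19
r = -469.5 / √(339.48 × 2431.19) = -469.5 / 908.4825 ≈ -0.5168

-0.5168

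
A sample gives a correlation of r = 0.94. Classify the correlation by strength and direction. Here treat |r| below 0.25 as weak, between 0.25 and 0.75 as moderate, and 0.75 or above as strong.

r = 0.94 > 0 so the relationship is positive.
|r| = 0.94, which falls in the strong range.

strong positive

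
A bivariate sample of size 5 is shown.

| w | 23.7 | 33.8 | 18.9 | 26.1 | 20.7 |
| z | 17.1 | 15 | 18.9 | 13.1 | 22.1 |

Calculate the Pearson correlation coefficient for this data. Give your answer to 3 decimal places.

-0.680

n = 5, Σw = 123.2, Σz = 86.2, Σw² = 3171.04, Σz² = 1534.64, Σwz = 2068.86
nΣwz − ΣwΣz = 10344.3 − 10619.84 = -275.54
nΣw² − (Σw)² = 15855.2 − 15178.24 = 676.96; nΣz² − (Σz)² = 7673.2 − 7430.44 = 242.76
r = -275.54 / √(676.96 × 242.76) = -275.54 / 405.3872 ≈ -0.680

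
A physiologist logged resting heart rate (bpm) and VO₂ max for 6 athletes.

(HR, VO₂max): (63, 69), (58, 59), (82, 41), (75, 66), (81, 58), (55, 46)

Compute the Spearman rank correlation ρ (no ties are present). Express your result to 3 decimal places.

Rank HR: 3, 2, 6, 4, 5, 1
Rank VO₂max: 6, 4, 1, 5, 3, 2
d = rank(HR) − rank(VO₂max): -3, -2, 5, -1, 2, -1; Σd² = 44
ρ = 1 − 6Σd² / [n(n²−1)] = 1 − 6×44 / (6×35) = 1 − 264/210 ≈ -0.257

-0.257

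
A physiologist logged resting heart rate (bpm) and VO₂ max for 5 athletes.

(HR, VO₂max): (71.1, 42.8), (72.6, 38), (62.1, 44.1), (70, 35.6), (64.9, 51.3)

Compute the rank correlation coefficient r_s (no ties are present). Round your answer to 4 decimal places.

Rank HR: 4, 5, 1, 3, 2
Rank VO₂max: 3, 2, 4, 1, 5
d = rank(HR) − rank(VO₂max): 1, 3, -3, 2, -3; Σd² = 32
ρ = 1 − 6Σd² / [n(n²−1)] = 1 − 6×32 / (5×24) = 1 − 192/120 ≈ -0.6000

-0.6000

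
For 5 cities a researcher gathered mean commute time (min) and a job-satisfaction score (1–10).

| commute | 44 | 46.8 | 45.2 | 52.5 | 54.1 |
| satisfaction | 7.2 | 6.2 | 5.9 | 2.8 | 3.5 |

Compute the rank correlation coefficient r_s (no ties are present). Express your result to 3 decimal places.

Rank commute: 1, 3, 2, 4, 5
Rank satisfaction: 5, 4, 3, 1, 2
d = rank(commute) − rank(satisfaction): -4, -1, -1, 3, 3; Σd² = 36
ρ = 1 − 6Σd² / [n(n²−1)] = 1 − 6×36 / (5×24) = 1 − 216/120 ≈ -0.800

-0.800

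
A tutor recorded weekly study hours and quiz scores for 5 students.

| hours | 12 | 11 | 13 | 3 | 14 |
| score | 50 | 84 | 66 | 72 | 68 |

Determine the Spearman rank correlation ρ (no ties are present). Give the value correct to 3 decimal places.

-0.500

Rank hours: 3, 2, 4, 1, 5
Rank score: 1, 5, 2, 4, 3
d = rank(hours) − rank(score): 2, -3, 2, -3, 2; Σd² = 30
ρ = 1 − 6Σd² / [n(n²−1)] = 1 − 6×30 / (5×24) = 1 − 180/120 ≈ -0.500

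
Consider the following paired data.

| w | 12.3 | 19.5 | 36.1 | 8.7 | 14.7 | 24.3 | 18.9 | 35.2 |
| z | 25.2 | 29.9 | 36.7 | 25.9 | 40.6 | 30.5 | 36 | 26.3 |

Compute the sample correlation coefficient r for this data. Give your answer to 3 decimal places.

n = 8, Σw = 169.7, Σz = 251.1, Σw² = 4313.27, Σz² = 8113.05, Σwz = 5387.34
nΣwz − ΣwΣz = 43098.72 − 42611.67 = 487.05
nΣw² − (Σw)² = 34506.16 − 28798.09 = 5708.07; nΣz² − (Σz)² = 64904.4 − 63051.21 = 1853.19
r = 487.05 / √(5708.07 × 1853.19) = 487.05 / 3252.4050 ≈ 0.150

0.150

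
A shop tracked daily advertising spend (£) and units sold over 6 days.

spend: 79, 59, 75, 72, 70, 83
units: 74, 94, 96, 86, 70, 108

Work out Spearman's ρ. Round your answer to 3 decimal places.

Rank spend: 5, 1, 4, 3, 2, 6
Rank units: 2, 4, 5, 3, 1, 6
d = rank(spend) − rank(units): 3, -3, -1, 0, 1, 0; Σd² = 20
ρ = 1 − 6Σd² / [n(n²−1)] = 1 − 6×20 / (6×35) = 1 − 120/210 ≈ 0.429

0.429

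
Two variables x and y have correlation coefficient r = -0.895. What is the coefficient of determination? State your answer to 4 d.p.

0.8010

r² = (-0.895)² = 0.8010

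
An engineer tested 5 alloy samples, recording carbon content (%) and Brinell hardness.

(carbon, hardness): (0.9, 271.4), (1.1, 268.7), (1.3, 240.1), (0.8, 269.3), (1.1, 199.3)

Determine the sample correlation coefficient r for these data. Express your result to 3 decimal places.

-0.501

n = 5, Σx = 5.2, Σy = 1248.8, Σx² = 5.56, Σy² = 315748.64, Σxy = 1286.63
nΣxy − ΣxΣy = 6433.15 − 6493.76 = -60.61
nΣx² − (Σx)² = 27.8 − 27.04 = 0.76; nΣy² − (Σy)² = 1578743.2 − 1559501.44 = 19241.76
r = -60.61 / √(0.76 × 19241.76) = -60.61 / 120.9286 ≈ -0.501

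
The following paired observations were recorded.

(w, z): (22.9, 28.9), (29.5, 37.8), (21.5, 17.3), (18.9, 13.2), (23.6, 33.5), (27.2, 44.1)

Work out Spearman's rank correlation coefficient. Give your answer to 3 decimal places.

Rank w: 3, 6, 2, 1, 4, 5
Rank z: 3, 5, 2, 1, 4, 6
d = rank(w) − rank(z): 0, 1, 0, 0, 0, -1; Σd² = 2
ρ = 1 − 6Σd² / [n(n²−1)] = 1 − 6×2 / (6×35) = 1 − 12/210 ≈ 0.943

0.943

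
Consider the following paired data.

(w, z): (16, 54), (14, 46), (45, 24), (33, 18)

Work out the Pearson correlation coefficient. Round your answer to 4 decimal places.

-0.8567

n = 4, Σw = 108, Σz = 142, Σw² = 3566, Σz² = 5932, Σwz = 3182
nΣwz − ΣwΣz = 12728 − 15336 = -2608
nΣw² − (Σw)² = 14264 − 11664 = 2600; nΣz² − (Σz)² = 23728 − 20164 = 3564
r = -2608 / √(2600 × 3564) = -2608 / 3044.0762 ≈ -0.8567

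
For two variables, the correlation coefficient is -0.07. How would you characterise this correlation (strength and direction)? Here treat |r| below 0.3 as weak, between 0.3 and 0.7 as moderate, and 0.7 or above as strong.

r = -0.07 < 0 so the relationship is negative.
|r| = 0.07, which falls in the weak range.

weak negative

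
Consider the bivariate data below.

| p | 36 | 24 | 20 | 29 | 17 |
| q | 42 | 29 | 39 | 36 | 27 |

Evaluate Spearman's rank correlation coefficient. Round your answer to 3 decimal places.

Rank p: 5, 3, 2, 4, 1
Rank q: 5, 2, 4, 3, 1
d = rank(p) − rank(q): 0, 1, -2, 1, 0; Σd² = 6
ρ = 1 − 6Σd² / [n(n²−1)] = 1 − 6×6 / (5×24) = 1 − 36/120 ≈ 0.700

0.700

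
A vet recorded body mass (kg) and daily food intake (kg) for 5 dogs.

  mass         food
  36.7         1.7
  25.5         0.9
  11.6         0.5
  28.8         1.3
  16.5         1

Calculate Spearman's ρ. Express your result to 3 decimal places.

0.900

Rank mass: 5, 3, 1, 4, 2
Rank food: 5, 2, 1, 4, 3
d = rank(mass) − rank(food): 0, 1, 0, 0, -1; Σd² = 2
ρ = 1 − 6Σd² / [n(n²−1)] = 1 − 6×2 / (5×24) = 1 − 12/120 ≈ 0.900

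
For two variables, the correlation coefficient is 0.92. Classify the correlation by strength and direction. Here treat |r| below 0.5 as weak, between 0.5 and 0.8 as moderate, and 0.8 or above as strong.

strong positive

r = 0.92 > 0 so the relationship is positive.
|r| = 0.92, which falls in the strong range.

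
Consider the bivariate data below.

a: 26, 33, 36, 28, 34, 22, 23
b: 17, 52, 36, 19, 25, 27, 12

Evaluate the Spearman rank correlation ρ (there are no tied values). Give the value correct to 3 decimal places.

0.500

Rank a: 3, 5, 7, 4, 6, 1, 2
Rank b: 2, 7, 6, 3, 4, 5, 1
d = rank(a) − rank(b): 1, -2, 1, 1, 2, -4, 1; Σd² = 28
ρ = 1 − 6Σd² / [n(n²−1)] = 1 − 6×28 / (7×48) = 1 − 168/336 ≈ 0.500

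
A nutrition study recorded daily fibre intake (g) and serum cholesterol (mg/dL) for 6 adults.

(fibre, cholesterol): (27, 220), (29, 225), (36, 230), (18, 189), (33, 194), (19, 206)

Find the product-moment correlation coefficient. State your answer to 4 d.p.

0.5422

n = 6, Σx = 162, Σy = 1264, Σx² = 4640, Σy² = 267718, Σxy = 34463
nΣxy − ΣxΣy = 206778 − 204768 = 2010
nΣx² − (Σx)² = 27840 − 26244 = 1596; nΣy² − (Σy)² = 1606308 − 1597696 = 8612
r = 2010 / √(1596 × 8612) = 2010 / 3707.3915 ≈ 0.5422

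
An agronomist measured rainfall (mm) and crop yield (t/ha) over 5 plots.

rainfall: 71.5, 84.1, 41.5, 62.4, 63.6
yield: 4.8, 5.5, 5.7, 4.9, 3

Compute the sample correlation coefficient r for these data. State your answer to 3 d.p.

-0.084

n = 5, Σx = 323.1, Σy = 23.9, Σx² = 21846.03, Σy² = 118.79, Σxy = 1538.86
nΣxy − ΣxΣy = 7694.3 − 7722.09 = -27.79
nΣx² − (Σx)² = 109230.15 − 104393.61 = 4836.54; nΣy² − (Σy)² = 593.95 − 571.21 = 22.74
r = -27.79 / √(4836.54 × 22.74) = -27.79 / 331.6367 ≈ -0.084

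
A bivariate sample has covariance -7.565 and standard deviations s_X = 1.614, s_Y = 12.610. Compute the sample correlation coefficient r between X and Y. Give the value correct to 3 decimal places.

-0.372

r = Cov(X,Y) / (s_X · s_Y) = -7.565 / (1.614 × 12.610)
  = -7.565 / 20.3525 ≈ -0.372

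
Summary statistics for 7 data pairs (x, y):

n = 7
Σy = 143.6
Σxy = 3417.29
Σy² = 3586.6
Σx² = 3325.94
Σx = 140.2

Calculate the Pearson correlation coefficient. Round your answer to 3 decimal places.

0.939

r = (nΣxy − ΣxΣy) / √[(nΣx² − (Σx)²)(nΣy² − (Σy)²)]
Numerator: 7×3417.29 − 140.2×143.6 = 3788.31
Denominator: √[(23281.58 − 19656.04)(25106.2 − 20620.96)] = √[3625.54 × 4485.24] = 4032.5447
r = 3788.31 / 4032.5447 ≈ 0.939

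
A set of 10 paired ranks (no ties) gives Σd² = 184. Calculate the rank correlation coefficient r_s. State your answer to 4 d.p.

ρ = 1 − 6Σd² / [n(n²−1)] = 1 − 6×184 / (10×99)
  = 1 − 1104/990 = 1 − 1.11515 ≈ -0.1152

-0.1152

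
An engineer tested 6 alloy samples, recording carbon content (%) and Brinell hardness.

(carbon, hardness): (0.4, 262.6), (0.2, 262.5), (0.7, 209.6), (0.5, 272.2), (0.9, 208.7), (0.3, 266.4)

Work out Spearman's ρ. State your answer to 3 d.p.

-0.486

Rank carbon: 3, 1, 5, 4, 6, 2
Rank hardness: 4, 3, 2, 6, 1, 5
d = rank(carbon) − rank(hardness): -1, -2, 3, -2, 5, -3; Σd² = 52
ρ = 1 − 6Σd² / [n(n²−1)] = 1 − 6×52 / (6×35) = 1 − 312/210 ≈ -0.486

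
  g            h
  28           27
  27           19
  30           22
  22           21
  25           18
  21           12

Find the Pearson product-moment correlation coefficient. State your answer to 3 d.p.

0.673

n = 6, Σg = 153, Σh = 119, Σg² = 3963, Σh² = 2483, Σgh = 3093
nΣgh − ΣgΣh = 18558 − 18207 = 351
nΣg² − (Σg)² = 23778 − 23409 = 369; nΣh² − (Σh)² = 14898 − 14161 = 737
r = 351 / √(369 × 737) = 351 / 521.4911 ≈ 0.673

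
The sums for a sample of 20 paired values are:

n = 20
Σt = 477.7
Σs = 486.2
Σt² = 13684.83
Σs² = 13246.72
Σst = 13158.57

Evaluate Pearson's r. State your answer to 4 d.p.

0.8578

r = (nΣst − ΣsΣt) / √[(nΣs² − (Σs)²)(nΣt² − (Σt)²)]
Numerator: 20×13158.57 − 486.2×477.7 = 30913.66
Denominator: √[(264934.4 − 236390.44)(273696.6 − 228197.29)] = √[28543.96 × 45499.31] = 36037.9034
r = 30913.66 / 36037.9034 ≈ 0.8578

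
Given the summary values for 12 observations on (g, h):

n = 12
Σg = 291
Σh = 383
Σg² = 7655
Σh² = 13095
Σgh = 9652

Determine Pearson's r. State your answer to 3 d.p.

0.505

r = (nΣgh − ΣgΣh) / √[(nΣg² − (Σg)²)(nΣh² − (Σh)²)]
Numerator: 12×9652 − 291×383 = 4371
Denominator: √[(91860 − 84681)(157140 − 146689)] = √[7179 × 10451] = 8661.8548
r = 4371 / 8661.8548 ≈ 0.505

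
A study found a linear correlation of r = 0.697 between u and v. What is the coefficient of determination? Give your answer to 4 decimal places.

0.4858

r² = (0.697)² = 0.4858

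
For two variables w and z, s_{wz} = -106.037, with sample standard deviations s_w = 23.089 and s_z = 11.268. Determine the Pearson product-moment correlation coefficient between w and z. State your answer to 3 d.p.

r = Cov(w,z) / (s_w · s_z) = -106.037 / (23.089 × 11.268)
  = -106.037 / 260.1669 ≈ -0.408

-0.408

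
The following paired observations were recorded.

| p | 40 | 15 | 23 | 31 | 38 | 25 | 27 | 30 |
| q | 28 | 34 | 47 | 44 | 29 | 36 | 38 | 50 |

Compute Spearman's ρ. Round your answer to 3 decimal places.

-0.357

Rank p: 8, 1, 2, 6, 7, 3, 4, 5
Rank q: 1, 3, 7, 6, 2, 4, 5, 8
d = rank(p) − rank(q): 7, -2, -5, 0, 5, -1, -1, -3; Σd² = 114
ρ = 1 − 6Σd² / [n(n²−1)] = 1 − 6×114 / (8×63) = 1 − 684/504 ≈ -0.357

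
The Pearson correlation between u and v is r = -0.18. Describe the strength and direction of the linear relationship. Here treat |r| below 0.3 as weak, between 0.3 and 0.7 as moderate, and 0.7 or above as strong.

weak negative

r = -0.18 < 0 so the relationship is negative.
|r| = 0.18, which falls in the weak range.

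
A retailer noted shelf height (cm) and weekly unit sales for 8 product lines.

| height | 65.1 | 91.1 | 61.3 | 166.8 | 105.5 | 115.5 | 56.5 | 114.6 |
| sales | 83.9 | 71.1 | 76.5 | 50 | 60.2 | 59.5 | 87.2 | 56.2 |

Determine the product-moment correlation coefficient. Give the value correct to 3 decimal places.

n = 8, Σx = 776.4, Σy = 544.6, Σx² = 84913.06, Σy² = 38373.24, Σxy = 49559.22
nΣxy − ΣxΣy = 396473.76 − 422827.44 = -26353.68
nΣx² − (Σx)² = 679304.48 − 602796.96 = 76507.52; nΣy² − (Σy)² = 306985.92 − 296589.16 = 10396.76
r = -26353.68 / √(76507.52 × 10396.76) = -26353.68 / 28203.3743 ≈ -0.934

-0.934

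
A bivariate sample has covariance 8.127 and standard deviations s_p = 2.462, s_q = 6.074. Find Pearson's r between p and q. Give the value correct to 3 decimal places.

r = Cov(p,q) / (s_p · s_q) = 8.127 / (2.462 × 6.074)
  = 8.127 / 14.9542 ≈ 0.543

0.543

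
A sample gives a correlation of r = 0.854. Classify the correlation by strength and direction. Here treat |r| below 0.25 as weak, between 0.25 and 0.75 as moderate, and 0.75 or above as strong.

r = 0.854 > 0 so the relationship is positive.
|r| = 0.854, which falls in the strong range.

strong positive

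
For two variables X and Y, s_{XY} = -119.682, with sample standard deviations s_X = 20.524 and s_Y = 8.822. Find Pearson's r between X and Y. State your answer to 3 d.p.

-0.661

r = Cov(X,Y) / (s_X · s_Y) = -119.682 / (20.524 × 8.822)
  = -119.682 / 181.0627 ≈ -0.661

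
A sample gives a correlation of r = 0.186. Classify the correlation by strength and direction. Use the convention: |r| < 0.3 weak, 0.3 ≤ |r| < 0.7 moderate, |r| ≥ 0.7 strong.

r = 0.186 > 0 so the relationship is positive.
|r| = 0.186, which falls in the weak range.

weak positive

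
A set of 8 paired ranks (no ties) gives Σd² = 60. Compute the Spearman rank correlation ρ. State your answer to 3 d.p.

0.286

ρ = 1 − 6Σd² / [n(n²−1)] = 1 − 6×60 / (8×63)
  = 1 − 360/504 = 1 − 0.7143 ≈ 0.286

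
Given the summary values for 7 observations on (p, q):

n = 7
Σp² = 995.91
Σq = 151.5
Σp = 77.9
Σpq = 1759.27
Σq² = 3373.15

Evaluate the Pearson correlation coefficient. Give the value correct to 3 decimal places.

r = (nΣpq − ΣpΣq) / √[(nΣp² − (Σp)²)(nΣq² − (Σq)²)]
Numerator: 7×1759.27 − 77.9×151.5 = 513.04
Denominator: √[(6971.37 − 6068.41)(23612.05 − 22952.25)] = √[902.96 × 659.8] = 771.8633
r = 513.04 / 771.8633 ≈ 0.665

0.665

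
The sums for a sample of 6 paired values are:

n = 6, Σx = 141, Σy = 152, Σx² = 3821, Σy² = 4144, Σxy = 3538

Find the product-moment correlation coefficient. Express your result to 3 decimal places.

r = (nΣxy − ΣxΣy) / √[(nΣx² − (Σx)²)(nΣy² − (Σy)²)]
Numerator: 6×3538 − 141×152 = -204
Denominator: √[(22926 − 19881)(24864 − 23104)] = √[3045 × 1760] = 2314.9946
r = -204 / 2314.9946 ≈ -0.088

-0.088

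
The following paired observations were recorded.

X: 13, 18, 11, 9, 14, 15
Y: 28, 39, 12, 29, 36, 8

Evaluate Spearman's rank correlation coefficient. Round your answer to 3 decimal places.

0.257

Rank X: 3, 6, 2, 1, 4, 5
Rank Y: 3, 6, 2, 4, 5, 1
d = rank(X) − rank(Y): 0, 0, 0, -3, -1, 4; Σd² = 26
ρ = 1 − 6Σd² / [n(n²−1)] = 1 − 6×26 / (6×35) = 1 − 156/210 ≈ 0.257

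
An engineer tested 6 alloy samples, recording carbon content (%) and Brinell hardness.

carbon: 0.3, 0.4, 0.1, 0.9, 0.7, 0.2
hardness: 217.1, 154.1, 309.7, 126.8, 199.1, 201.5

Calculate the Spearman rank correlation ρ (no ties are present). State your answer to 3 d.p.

Rank carbon: 3, 4, 1, 6, 5, 2
Rank hardness: 5, 2, 6, 1, 3, 4
d = rank(carbon) − rank(hardness): -2, 2, -5, 5, 2, -2; Σd² = 66
ρ = 1 − 6Σd² / [n(n²−1)] = 1 − 6×66 / (6×35) = 1 − 396/210 ≈ -0.886

-0.886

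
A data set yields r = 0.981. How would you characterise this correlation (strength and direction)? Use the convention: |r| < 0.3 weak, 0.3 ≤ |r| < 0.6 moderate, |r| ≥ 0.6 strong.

strong positive

r = 0.981 > 0 so the relationship is positive.
|r| = 0.981, which falls in the strong range.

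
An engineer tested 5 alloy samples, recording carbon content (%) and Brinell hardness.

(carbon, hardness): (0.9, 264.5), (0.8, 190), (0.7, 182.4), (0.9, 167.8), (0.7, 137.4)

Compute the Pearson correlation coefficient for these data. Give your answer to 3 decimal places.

n = 5, Σx = 4, Σy = 942.1, Σx² = 3.24, Σy² = 186365.61, Σxy = 764.93
nΣxy − ΣxΣy = 3824.65 − 3768.4 = 56.25
nΣx² − (Σx)² = 16.2 − 16 = 0.2; nΣy² − (Σy)² = 931828.05 − 887552.41 = 44275.64
r = 56.25 / √(0.2 × 44275.64) = 56.25 / 94.1017 ≈ 0.598

0.598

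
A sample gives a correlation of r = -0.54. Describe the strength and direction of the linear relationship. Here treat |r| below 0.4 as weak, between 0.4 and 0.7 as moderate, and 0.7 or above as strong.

moderate negative

r = -0.54 < 0 so the relationship is negative.
|r| = 0.54, which falls in the moderate range.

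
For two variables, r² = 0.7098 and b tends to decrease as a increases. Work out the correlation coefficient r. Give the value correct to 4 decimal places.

|r| = √0.7098 = 0.8425
The association is negative, so r = −0.8425.

-0.8425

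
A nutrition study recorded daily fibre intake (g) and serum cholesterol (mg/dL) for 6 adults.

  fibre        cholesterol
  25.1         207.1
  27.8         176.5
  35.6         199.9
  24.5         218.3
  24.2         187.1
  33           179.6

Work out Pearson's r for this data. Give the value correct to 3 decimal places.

n = 6, Σx = 170.2, Σy = 1168.5, Σx² = 4945.1, Σy² = 228920.13, Σxy = 33024.32
nΣxy − ΣxΣy = 198145.92 − 198878.7 = -732.78
nΣx² − (Σx)² = 29670.6 − 28968.04 = 702.56; nΣy² − (Σy)² = 1373520.78 − 1365392.25 = 8128.53
r = -732.78 / √(702.56 × 8128.53) = -732.78 / 2389.7238 ≈ -0.307

-0.307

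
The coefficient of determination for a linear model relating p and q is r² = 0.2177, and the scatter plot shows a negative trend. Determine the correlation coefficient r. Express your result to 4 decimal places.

-0.4666

|r| = √0.2177 = 0.4666
The association is negative, so r = −0.4666.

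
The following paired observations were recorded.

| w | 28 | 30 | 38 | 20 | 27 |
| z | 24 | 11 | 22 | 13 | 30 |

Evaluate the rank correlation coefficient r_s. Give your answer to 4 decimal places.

-0.2000

Rank w: 3, 4, 5, 1, 2
Rank z: 4, 1, 3, 2, 5
d = rank(w) − rank(z): -1, 3, 2, -1, -3; Σd² = 24
ρ = 1 − 6Σd² / [n(n²−1)] = 1 − 6×24 / (5×24) = 1 − 144/120 ≈ -0.2000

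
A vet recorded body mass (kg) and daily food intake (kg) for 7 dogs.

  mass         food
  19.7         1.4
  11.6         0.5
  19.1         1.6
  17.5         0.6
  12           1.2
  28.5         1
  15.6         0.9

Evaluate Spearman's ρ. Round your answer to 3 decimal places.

Rank mass: 6, 1, 5, 4, 2, 7, 3
Rank food: 6, 1, 7, 2, 5, 4, 3
d = rank(mass) − rank(food): 0, 0, -2, 2, -3, 3, 0; Σd² = 26
ρ = 1 − 6Σd² / [n(n²−1)] = 1 − 6×26 / (7×48) = 1 − 156/336 ≈ 0.536

0.536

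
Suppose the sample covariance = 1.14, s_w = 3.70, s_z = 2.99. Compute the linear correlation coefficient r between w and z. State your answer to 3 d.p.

r = Cov(w,z) / (s_w · s_z) = 1.14 / (3.70 × 2.99)
  = 1.14 / 11.0630 ≈ 0.103

0.103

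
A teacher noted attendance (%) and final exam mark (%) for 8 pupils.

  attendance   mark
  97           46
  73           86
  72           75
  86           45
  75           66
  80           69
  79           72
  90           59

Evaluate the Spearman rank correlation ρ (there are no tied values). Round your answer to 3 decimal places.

-0.833

Rank attendance: 8, 2, 1, 6, 3, 5, 4, 7
Rank mark: 2, 8, 7, 1, 4, 5, 6, 3
d = rank(attendance) − rank(mark): 6, -6, -6, 5, -1, 0, -2, 4; Σd² = 154
ρ = 1 − 6Σd² / [n(n²−1)] = 1 − 6×154 / (8×63) = 1 − 924/504 ≈ -0.833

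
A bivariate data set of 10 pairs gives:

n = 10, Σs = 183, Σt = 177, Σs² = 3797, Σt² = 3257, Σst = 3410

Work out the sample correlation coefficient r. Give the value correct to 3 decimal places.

r = (nΣst − ΣsΣt) / √[(nΣs² − (Σs)²)(nΣt² − (Σt)²)]
Numerator: 10×3410 − 183×177 = 1709
Denominator: √[(37970 − 33489)(32570 − 31329)] = √[4481 × 1241] = 2358.1605
r = 1709 / 2358.1605 ≈ 0.725

0.725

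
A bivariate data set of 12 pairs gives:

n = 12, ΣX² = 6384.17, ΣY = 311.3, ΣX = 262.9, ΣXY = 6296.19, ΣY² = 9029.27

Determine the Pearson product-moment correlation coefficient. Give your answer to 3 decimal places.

r = (nΣXY − ΣXΣY) / √[(nΣX² − (ΣX)²)(nΣY² − (ΣY)²)]
Numerator: 12×6296.19 − 262.9×311.3 = -6286.49
Denominator: √[(76610.04 − 69116.41)(108351.24 − 96907.69)] = √[7493.63 × 11443.55] = 9260.3310
r = -6286.49 / 9260.3310 ≈ -0.679

-0.679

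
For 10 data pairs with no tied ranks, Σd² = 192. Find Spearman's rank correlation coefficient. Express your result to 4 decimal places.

ρ = 1 − 6Σd² / [n(n²−1)] = 1 − 6×192 / (10×99)
  = 1 − 1152/990 = 1 − 1.16364 ≈ -0.1636

-0.1636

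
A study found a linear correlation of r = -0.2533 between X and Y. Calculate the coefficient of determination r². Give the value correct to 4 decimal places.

r² = (-0.2533)² = 0.0642

0.0642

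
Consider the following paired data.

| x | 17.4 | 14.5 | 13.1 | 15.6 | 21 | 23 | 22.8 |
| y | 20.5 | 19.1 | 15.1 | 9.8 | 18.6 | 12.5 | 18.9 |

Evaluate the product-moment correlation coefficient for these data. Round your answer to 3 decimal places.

0.097

n = 7, Σx = 127.4, Σy = 114.5, Σx² = 2417.82, Σy² = 1968.53, Σxy = 2093.36
nΣxy − ΣxΣy = 14653.52 − 14587.3 = 66.22
nΣx² − (Σx)² = 16924.74 − 16230.76 = 693.98; nΣy² − (Σy)² = 13779.71 − 13110.25 = 669.46
r = 66.22 / √(693.98 × 669.46) = 66.22 / 681.6097 ≈ 0.097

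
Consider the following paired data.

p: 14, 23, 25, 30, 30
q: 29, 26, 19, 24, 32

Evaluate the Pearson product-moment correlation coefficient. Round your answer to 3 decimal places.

-0.100

n = 5, Σp = 122, Σq = 130, Σp² = 3150, Σq² = 3478, Σpq = 3159
nΣpq − ΣpΣq = 15795 − 15860 = -65
nΣp² − (Σp)² = 15750 − 14884 = 866; nΣq² − (Σq)² = 17390 − 16900 = 490
r = -65 / √(866 × 490) = -65 / 651.4138 ≈ -0.100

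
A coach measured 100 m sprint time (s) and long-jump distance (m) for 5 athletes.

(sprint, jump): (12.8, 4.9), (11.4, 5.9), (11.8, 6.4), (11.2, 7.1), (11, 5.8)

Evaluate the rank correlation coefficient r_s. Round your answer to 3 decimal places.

Rank sprint: 5, 3, 4, 2, 1
Rank jump: 1, 3, 4, 5, 2
d = rank(sprint) − rank(jump): 4, 0, 0, -3, -1; Σd² = 26
ρ = 1 − 6Σd² / [n(n²−1)] = 1 − 6×26 / (5×24) = 1 − 156/120 ≈ -0.300

-0.300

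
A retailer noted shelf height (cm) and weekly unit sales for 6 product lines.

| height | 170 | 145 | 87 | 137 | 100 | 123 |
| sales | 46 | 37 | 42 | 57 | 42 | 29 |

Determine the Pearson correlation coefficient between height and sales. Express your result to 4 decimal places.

n = 6, Σx = 762, Σy = 253, Σx² = 101392, Σy² = 11103, Σxy = 32415
nΣxy − ΣxΣy = 194490 − 192786 = 1704
nΣx² − (Σx)² = 608352 − 580644 = 27708; nΣy² − (Σy)² = 66618 − 64009 = 2609
r = 1704 / √(27708 × 2609) = 1704 / 8502.3627 ≈ 0.2004

0.2004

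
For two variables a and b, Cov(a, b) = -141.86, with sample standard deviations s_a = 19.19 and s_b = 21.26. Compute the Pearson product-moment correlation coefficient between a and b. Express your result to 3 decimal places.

-0.348

r = Cov(a,b) / (s_a · s_b) = -141.86 / (19.19 × 21.26)
  = -141.86 / 407.9794 ≈ -0.348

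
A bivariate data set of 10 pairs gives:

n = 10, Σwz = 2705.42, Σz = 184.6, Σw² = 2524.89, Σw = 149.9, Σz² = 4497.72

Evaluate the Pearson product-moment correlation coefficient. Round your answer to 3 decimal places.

r = (nΣwz − ΣwΣz) / √[(nΣw² − (Σw)²)(nΣz² − (Σz)²)]
Numerator: 10×2705.42 − 149.9×184.6 = -617.34
Denominator: √[(25248.9 − 22470.01)(44977.2 − 34077.16)] = √[2778.89 × 10900.04] = 5503.6363
r = -617.34 / 5503.6363 ≈ -0.112

-0.112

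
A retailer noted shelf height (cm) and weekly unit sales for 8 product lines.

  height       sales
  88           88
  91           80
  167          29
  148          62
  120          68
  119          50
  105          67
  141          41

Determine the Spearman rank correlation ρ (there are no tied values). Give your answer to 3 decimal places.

Rank height: 1, 2, 8, 7, 5, 4, 3, 6
Rank sales: 8, 7, 1, 4, 6, 3, 5, 2
d = rank(height) − rank(sales): -7, -5, 7, 3, -1, 1, -2, 4; Σd² = 154
ρ = 1 − 6Σd² / [n(n²−1)] = 1 − 6×154 / (8×63) = 1 − 924/504 ≈ -0.833

-0.833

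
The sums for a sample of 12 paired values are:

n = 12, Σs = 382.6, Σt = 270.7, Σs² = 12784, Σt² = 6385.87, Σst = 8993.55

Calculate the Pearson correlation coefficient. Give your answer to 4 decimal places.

0.8970

r = (nΣst − ΣsΣt) / √[(nΣs² − (Σs)²)(nΣt² − (Σt)²)]
Numerator: 12×8993.55 − 382.6×270.7 = 4352.78
Denominator: √[(153408 − 146382.76)(76630.44 − 73278.49)] = √[7025.24 × 3351.95] = 4852.6542
r = 4352.78 / 4852.6542 ≈ 0.8970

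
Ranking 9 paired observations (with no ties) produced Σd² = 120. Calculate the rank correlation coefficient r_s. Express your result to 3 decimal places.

0.000

ρ = 1 − 6Σd² / [n(n²−1)] = 1 − 6×120 / (9×80)
  = 1 − 720/720 = 1 − 1.0000 ≈ 0.000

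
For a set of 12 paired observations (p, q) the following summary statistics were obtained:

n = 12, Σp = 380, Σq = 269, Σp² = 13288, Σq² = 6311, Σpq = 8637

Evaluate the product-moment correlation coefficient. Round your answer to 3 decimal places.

r = (nΣpq − ΣpΣq) / √[(nΣp² − (Σp)²)(nΣq² − (Σq)²)]
Numerator: 12×8637 − 380×269 = 1424
Denominator: √[(159456 − 144400)(75732 − 72361)] = √[15056 × 3371] = 7124.1684
r = 1424 / 7124.1684 ≈ 0.200

0.200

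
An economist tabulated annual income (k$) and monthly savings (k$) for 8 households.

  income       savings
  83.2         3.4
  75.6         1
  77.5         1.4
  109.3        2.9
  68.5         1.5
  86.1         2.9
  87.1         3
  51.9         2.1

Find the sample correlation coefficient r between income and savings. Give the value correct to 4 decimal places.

n = 8, Σx = 639.2, Σy = 18.2, Σx² = 52975.82, Σy² = 47, Σxy = 1506.68
nΣxy − ΣxΣy = 12053.44 − 11633.44 = 420
nΣx² − (Σx)² = 423806.56 − 408576.64 = 15229.92; nΣy² − (Σy)² = 376 − 331.24 = 44.76
r = 420 / √(15229.92 × 44.76) = 420 / 825.6459 ≈ 0.5087

0.5087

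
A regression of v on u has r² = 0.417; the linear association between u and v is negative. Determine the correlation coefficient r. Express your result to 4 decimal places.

|r| = √0.417 = 0.6458
The association is negative, so r = −0.6458.

-0.6458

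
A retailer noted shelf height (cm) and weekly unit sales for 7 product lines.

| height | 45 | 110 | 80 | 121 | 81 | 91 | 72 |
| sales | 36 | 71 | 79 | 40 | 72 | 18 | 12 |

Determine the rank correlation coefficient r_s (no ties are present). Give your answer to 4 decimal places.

Rank height: 1, 6, 3, 7, 4, 5, 2
Rank sales: 3, 5, 7, 4, 6, 2, 1
d = rank(height) − rank(sales): -2, 1, -4, 3, -2, 3, 1; Σd² = 44
ρ = 1 − 6Σd² / [n(n²−1)] = 1 − 6×44 / (7×48) = 1 − 264/336 ≈ 0.2143

0.2143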